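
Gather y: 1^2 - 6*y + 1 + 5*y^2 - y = 5*y^2 - 7*y + 2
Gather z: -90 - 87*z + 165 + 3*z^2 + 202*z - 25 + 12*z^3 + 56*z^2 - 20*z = 12*z^3 + 59*z^2 + 95*z + 50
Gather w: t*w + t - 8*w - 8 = t + w*(t - 8) - 8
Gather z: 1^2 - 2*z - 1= -2*z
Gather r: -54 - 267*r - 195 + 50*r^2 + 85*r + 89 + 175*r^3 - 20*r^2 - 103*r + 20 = 175*r^3 + 30*r^2 - 285*r - 140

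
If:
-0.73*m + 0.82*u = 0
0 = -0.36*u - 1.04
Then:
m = -3.25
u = -2.89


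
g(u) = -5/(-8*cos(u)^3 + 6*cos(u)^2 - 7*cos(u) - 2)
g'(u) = -5*(-24*sin(u)*cos(u)^2 + 12*sin(u)*cos(u) - 7*sin(u))/(-8*cos(u)^3 + 6*cos(u)^2 - 7*cos(u) - 2)^2 = 5*(24*cos(u)^2 - 12*cos(u) + 7)*sin(u)/(8*cos(u)^3 - 6*cos(u)^2 + 7*cos(u) + 2)^2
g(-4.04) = -0.76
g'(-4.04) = 2.12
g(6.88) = 0.61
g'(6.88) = 0.56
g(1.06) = 1.02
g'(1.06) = 1.24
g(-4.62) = 3.86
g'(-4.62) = 24.60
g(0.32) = 0.50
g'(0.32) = 0.27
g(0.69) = 0.67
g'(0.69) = 0.68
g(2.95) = -0.27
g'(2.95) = 0.12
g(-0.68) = 0.66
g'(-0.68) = -0.67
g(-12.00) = 0.59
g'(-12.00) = 0.53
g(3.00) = -0.27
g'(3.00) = 0.09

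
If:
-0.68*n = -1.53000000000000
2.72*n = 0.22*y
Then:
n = 2.25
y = 27.82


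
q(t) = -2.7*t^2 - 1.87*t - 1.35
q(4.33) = -60.07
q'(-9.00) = 46.73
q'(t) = -5.4*t - 1.87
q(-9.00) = -203.22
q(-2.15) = -9.81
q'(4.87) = -28.17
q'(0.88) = -6.62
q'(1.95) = -12.40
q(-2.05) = -8.86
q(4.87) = -74.49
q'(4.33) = -25.25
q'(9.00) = -50.47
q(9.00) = -236.88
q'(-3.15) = 15.14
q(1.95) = -15.26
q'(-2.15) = 9.74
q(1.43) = -9.55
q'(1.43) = -9.59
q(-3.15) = -22.25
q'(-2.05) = 9.20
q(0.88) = -5.09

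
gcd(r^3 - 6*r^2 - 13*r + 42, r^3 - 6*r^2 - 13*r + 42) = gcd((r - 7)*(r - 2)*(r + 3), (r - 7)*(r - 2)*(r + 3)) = r^3 - 6*r^2 - 13*r + 42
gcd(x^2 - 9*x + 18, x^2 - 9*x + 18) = x^2 - 9*x + 18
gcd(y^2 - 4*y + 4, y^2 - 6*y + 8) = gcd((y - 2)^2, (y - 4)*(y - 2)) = y - 2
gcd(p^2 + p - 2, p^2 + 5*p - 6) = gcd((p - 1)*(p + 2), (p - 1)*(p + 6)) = p - 1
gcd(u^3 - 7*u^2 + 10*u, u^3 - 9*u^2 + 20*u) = u^2 - 5*u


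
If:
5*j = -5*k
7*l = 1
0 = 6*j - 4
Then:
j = 2/3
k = -2/3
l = 1/7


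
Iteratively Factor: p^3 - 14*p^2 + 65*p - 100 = (p - 5)*(p^2 - 9*p + 20) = (p - 5)*(p - 4)*(p - 5)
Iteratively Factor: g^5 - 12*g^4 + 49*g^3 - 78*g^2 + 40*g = (g - 2)*(g^4 - 10*g^3 + 29*g^2 - 20*g) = (g - 4)*(g - 2)*(g^3 - 6*g^2 + 5*g) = (g - 5)*(g - 4)*(g - 2)*(g^2 - g) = g*(g - 5)*(g - 4)*(g - 2)*(g - 1)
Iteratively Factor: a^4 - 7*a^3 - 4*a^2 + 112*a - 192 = (a - 4)*(a^3 - 3*a^2 - 16*a + 48) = (a - 4)*(a + 4)*(a^2 - 7*a + 12) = (a - 4)^2*(a + 4)*(a - 3)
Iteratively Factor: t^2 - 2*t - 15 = (t + 3)*(t - 5)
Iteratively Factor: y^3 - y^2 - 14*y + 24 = (y + 4)*(y^2 - 5*y + 6) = (y - 2)*(y + 4)*(y - 3)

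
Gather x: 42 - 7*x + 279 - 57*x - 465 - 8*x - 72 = -72*x - 216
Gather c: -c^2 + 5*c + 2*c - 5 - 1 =-c^2 + 7*c - 6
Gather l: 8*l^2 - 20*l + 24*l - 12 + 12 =8*l^2 + 4*l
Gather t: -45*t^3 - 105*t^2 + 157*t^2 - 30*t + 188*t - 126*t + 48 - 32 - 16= -45*t^3 + 52*t^2 + 32*t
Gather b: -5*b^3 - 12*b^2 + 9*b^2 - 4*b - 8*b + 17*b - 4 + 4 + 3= -5*b^3 - 3*b^2 + 5*b + 3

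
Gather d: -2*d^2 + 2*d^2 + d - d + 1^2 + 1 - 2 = 0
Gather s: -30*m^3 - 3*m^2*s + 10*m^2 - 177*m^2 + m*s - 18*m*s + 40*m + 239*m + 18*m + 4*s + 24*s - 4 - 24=-30*m^3 - 167*m^2 + 297*m + s*(-3*m^2 - 17*m + 28) - 28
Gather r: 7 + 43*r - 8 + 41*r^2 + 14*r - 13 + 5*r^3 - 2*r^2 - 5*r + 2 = 5*r^3 + 39*r^2 + 52*r - 12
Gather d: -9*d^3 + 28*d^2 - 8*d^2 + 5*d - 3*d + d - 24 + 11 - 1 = -9*d^3 + 20*d^2 + 3*d - 14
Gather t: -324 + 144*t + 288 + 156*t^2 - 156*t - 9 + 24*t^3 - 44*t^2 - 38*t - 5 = 24*t^3 + 112*t^2 - 50*t - 50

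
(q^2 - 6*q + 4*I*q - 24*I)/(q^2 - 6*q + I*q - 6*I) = (q + 4*I)/(q + I)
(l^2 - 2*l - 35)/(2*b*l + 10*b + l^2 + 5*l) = (l - 7)/(2*b + l)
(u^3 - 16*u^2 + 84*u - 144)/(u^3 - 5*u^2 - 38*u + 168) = (u^2 - 12*u + 36)/(u^2 - u - 42)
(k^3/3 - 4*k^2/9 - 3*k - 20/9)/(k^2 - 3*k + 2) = (3*k^3 - 4*k^2 - 27*k - 20)/(9*(k^2 - 3*k + 2))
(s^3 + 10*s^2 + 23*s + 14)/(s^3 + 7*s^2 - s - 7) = (s + 2)/(s - 1)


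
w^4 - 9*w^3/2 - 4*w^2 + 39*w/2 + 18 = (w - 4)*(w - 3)*(w + 1)*(w + 3/2)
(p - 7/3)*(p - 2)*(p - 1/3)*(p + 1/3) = p^4 - 13*p^3/3 + 41*p^2/9 + 13*p/27 - 14/27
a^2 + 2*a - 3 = (a - 1)*(a + 3)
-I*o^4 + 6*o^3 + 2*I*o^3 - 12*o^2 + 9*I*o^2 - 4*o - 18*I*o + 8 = (o - 2)*(o + I)*(o + 4*I)*(-I*o + 1)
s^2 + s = s*(s + 1)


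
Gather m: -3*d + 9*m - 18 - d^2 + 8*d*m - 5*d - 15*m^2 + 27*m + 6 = -d^2 - 8*d - 15*m^2 + m*(8*d + 36) - 12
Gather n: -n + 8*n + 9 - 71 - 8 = 7*n - 70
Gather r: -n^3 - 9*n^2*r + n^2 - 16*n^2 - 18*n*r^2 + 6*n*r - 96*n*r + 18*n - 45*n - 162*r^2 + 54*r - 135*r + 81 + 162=-n^3 - 15*n^2 - 27*n + r^2*(-18*n - 162) + r*(-9*n^2 - 90*n - 81) + 243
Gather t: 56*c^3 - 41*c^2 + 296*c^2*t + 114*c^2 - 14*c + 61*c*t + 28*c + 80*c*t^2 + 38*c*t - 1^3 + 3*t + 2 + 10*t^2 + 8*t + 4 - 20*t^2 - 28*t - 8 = 56*c^3 + 73*c^2 + 14*c + t^2*(80*c - 10) + t*(296*c^2 + 99*c - 17) - 3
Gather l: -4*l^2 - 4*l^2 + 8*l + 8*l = -8*l^2 + 16*l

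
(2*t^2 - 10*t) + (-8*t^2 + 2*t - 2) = -6*t^2 - 8*t - 2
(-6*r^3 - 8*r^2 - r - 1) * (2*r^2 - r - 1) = -12*r^5 - 10*r^4 + 12*r^3 + 7*r^2 + 2*r + 1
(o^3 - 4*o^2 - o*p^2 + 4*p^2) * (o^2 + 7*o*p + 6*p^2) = o^5 + 7*o^4*p - 4*o^4 + 5*o^3*p^2 - 28*o^3*p - 7*o^2*p^3 - 20*o^2*p^2 - 6*o*p^4 + 28*o*p^3 + 24*p^4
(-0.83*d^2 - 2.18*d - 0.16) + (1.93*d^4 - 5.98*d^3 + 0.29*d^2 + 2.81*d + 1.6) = 1.93*d^4 - 5.98*d^3 - 0.54*d^2 + 0.63*d + 1.44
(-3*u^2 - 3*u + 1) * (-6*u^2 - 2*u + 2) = 18*u^4 + 24*u^3 - 6*u^2 - 8*u + 2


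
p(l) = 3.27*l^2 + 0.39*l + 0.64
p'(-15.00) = -97.71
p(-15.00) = 730.54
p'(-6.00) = -38.85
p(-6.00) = 116.02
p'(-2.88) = -18.45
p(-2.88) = 26.64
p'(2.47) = 16.54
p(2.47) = 21.55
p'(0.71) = 5.03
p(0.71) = 2.57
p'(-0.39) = -2.16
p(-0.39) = 0.99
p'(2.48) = 16.61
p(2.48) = 21.72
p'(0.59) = 4.25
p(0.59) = 2.01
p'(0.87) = 6.08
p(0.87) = 3.45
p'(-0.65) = -3.86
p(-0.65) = 1.77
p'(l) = 6.54*l + 0.39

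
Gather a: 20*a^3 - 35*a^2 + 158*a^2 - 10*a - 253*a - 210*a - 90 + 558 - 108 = 20*a^3 + 123*a^2 - 473*a + 360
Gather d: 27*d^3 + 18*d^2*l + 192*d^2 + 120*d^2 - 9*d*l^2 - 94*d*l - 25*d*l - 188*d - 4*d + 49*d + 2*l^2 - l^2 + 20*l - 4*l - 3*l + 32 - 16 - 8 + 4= 27*d^3 + d^2*(18*l + 312) + d*(-9*l^2 - 119*l - 143) + l^2 + 13*l + 12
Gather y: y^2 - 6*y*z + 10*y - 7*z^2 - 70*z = y^2 + y*(10 - 6*z) - 7*z^2 - 70*z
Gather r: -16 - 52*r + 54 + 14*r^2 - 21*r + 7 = 14*r^2 - 73*r + 45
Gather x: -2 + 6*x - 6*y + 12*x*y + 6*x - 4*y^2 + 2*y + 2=x*(12*y + 12) - 4*y^2 - 4*y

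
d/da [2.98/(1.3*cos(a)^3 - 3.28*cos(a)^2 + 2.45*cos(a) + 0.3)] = (11.622*cos(a)^2 - 19.5488*cos(a) + 7.301)*sin(a)/(1.3*cos(a)^3 - 3.28*cos(a)^2 + 2.45*cos(a) + 0.3)^2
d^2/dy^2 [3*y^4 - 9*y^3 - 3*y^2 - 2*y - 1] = 36*y^2 - 54*y - 6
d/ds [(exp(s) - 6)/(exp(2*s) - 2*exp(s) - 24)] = -exp(s)/(exp(2*s) + 8*exp(s) + 16)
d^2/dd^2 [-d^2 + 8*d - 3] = -2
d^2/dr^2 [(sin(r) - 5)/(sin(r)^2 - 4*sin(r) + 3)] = (-9*(1 - cos(2*r))^2/4 - 143*sin(r)/4 - 15*sin(3*r)/4 + 17*cos(2*r)/2 + cos(4*r) + 193/2)/((sin(r) - 3)^3*(sin(r) - 1)^2)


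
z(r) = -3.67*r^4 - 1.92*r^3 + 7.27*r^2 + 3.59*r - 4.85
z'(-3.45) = 487.68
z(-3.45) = -371.79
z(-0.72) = -3.94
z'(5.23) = -2177.98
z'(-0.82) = -4.11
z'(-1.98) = 66.17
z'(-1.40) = 12.23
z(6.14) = -5369.19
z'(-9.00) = 10107.89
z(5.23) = -2807.71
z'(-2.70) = 211.29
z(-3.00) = -195.62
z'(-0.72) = -4.39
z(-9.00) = -22127.48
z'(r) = -14.68*r^3 - 5.76*r^2 + 14.54*r + 3.59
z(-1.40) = -4.46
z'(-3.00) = 304.49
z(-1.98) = -24.96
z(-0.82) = -3.51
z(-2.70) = -118.79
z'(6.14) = -3522.35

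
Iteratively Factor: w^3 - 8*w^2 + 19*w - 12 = (w - 3)*(w^2 - 5*w + 4) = (w - 3)*(w - 1)*(w - 4)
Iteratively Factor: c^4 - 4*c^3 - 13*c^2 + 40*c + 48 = (c - 4)*(c^3 - 13*c - 12) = (c - 4)*(c + 3)*(c^2 - 3*c - 4) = (c - 4)^2*(c + 3)*(c + 1)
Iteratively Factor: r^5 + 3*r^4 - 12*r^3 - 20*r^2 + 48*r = (r + 3)*(r^4 - 12*r^2 + 16*r) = (r - 2)*(r + 3)*(r^3 + 2*r^2 - 8*r) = r*(r - 2)*(r + 3)*(r^2 + 2*r - 8) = r*(r - 2)*(r + 3)*(r + 4)*(r - 2)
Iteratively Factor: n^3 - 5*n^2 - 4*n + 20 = (n + 2)*(n^2 - 7*n + 10) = (n - 2)*(n + 2)*(n - 5)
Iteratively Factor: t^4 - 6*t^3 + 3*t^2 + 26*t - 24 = (t - 1)*(t^3 - 5*t^2 - 2*t + 24) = (t - 4)*(t - 1)*(t^2 - t - 6) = (t - 4)*(t - 3)*(t - 1)*(t + 2)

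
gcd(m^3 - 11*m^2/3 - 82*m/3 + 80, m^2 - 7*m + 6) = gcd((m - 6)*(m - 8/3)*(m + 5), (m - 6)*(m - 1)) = m - 6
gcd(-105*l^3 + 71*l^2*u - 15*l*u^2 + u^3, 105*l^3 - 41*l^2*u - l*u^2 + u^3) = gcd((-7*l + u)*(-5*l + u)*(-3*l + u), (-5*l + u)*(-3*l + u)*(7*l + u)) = 15*l^2 - 8*l*u + u^2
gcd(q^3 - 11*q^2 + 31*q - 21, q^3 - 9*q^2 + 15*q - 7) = q^2 - 8*q + 7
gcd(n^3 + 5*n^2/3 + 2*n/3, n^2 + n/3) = n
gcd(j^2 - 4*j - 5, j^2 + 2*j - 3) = 1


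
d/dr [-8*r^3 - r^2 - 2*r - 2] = -24*r^2 - 2*r - 2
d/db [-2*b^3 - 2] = -6*b^2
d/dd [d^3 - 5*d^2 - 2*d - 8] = 3*d^2 - 10*d - 2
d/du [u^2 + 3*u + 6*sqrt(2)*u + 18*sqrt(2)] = 2*u + 3 + 6*sqrt(2)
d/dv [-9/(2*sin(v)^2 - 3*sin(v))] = 9*(4*sin(v) - 3)*cos(v)/((2*sin(v) - 3)^2*sin(v)^2)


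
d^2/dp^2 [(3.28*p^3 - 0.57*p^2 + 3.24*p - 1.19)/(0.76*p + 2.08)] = (3.789056*p^3 + 31.110144*p^2 + 85.143552*p - 16.550368)/(0.438976*p^3 + 3.604224*p^2 + 9.864192*p + 8.998912)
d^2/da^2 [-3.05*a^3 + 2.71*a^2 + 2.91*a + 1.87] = 5.42 - 18.3*a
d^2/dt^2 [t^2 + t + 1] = 2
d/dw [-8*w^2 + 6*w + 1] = 6 - 16*w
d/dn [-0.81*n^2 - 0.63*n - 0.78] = -1.62*n - 0.63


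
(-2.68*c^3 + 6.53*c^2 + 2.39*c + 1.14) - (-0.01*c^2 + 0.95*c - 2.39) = -2.68*c^3 + 6.54*c^2 + 1.44*c + 3.53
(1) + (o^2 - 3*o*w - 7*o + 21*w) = o^2 - 3*o*w - 7*o + 21*w + 1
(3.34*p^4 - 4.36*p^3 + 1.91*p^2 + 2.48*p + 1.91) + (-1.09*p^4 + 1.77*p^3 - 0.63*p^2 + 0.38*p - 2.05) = 2.25*p^4 - 2.59*p^3 + 1.28*p^2 + 2.86*p - 0.14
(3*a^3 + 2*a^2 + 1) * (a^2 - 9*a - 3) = 3*a^5 - 25*a^4 - 27*a^3 - 5*a^2 - 9*a - 3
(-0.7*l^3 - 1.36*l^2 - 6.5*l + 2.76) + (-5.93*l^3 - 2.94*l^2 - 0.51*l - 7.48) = -6.63*l^3 - 4.3*l^2 - 7.01*l - 4.72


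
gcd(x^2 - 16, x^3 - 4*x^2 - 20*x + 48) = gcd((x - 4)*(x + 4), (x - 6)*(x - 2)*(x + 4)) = x + 4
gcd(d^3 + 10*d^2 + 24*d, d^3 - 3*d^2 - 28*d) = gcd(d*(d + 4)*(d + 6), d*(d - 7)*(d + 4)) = d^2 + 4*d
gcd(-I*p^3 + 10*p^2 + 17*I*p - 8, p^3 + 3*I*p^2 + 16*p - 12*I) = 1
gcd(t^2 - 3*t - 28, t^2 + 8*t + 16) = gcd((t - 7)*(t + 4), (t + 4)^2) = t + 4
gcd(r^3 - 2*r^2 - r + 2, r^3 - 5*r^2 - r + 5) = r^2 - 1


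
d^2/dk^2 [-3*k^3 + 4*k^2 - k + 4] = 8 - 18*k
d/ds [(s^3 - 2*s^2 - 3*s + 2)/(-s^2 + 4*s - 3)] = (-s^4 + 8*s^3 - 20*s^2 + 16*s + 1)/(s^4 - 8*s^3 + 22*s^2 - 24*s + 9)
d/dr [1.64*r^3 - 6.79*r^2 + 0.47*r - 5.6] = 4.92*r^2 - 13.58*r + 0.47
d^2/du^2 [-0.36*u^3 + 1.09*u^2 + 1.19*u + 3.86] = 2.18 - 2.16*u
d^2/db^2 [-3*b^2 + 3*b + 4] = -6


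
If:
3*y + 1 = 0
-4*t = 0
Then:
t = 0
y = -1/3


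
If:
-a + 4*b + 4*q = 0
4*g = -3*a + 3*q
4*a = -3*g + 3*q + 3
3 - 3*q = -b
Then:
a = 228/109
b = -39/109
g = -99/109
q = 96/109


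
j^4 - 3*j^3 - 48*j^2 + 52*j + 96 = (j - 8)*(j - 2)*(j + 1)*(j + 6)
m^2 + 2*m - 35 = (m - 5)*(m + 7)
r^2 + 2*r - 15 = (r - 3)*(r + 5)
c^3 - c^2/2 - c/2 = c*(c - 1)*(c + 1/2)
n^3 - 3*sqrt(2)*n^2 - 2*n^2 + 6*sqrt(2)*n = n*(n - 2)*(n - 3*sqrt(2))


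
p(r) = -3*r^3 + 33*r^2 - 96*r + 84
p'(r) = -9*r^2 + 66*r - 96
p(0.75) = 29.30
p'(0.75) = -51.56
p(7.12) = -9.44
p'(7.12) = -82.33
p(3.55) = 24.87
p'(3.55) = 24.88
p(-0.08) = 91.89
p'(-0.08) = -101.34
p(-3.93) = 1153.06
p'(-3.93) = -494.38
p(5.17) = 55.17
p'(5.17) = 4.66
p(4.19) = 40.43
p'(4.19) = 22.54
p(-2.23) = 495.45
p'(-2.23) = -287.94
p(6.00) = 48.00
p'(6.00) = -24.00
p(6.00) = 48.00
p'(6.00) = -24.00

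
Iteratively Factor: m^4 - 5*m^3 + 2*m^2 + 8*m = (m)*(m^3 - 5*m^2 + 2*m + 8) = m*(m + 1)*(m^2 - 6*m + 8) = m*(m - 2)*(m + 1)*(m - 4)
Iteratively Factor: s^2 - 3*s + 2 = (s - 2)*(s - 1)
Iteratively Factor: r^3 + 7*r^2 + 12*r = (r + 4)*(r^2 + 3*r) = r*(r + 4)*(r + 3)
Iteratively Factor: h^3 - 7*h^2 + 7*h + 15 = (h - 3)*(h^2 - 4*h - 5) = (h - 5)*(h - 3)*(h + 1)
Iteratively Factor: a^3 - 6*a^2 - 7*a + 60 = (a - 5)*(a^2 - a - 12) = (a - 5)*(a - 4)*(a + 3)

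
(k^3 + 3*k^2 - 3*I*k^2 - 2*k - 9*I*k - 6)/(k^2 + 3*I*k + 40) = (k^3 + 3*k^2*(1 - I) - k*(2 + 9*I) - 6)/(k^2 + 3*I*k + 40)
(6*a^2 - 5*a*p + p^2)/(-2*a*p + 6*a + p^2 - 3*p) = (-3*a + p)/(p - 3)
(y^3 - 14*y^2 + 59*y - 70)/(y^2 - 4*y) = (y^3 - 14*y^2 + 59*y - 70)/(y*(y - 4))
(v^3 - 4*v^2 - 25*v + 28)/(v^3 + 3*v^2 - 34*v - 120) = (v^2 - 8*v + 7)/(v^2 - v - 30)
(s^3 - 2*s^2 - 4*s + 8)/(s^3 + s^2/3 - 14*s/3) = 3*(s^2 - 4)/(s*(3*s + 7))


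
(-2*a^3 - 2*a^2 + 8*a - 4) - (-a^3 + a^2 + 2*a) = -a^3 - 3*a^2 + 6*a - 4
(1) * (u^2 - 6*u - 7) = u^2 - 6*u - 7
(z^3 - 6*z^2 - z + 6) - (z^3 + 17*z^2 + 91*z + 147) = -23*z^2 - 92*z - 141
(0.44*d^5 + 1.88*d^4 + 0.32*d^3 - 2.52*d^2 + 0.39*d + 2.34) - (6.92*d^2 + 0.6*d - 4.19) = 0.44*d^5 + 1.88*d^4 + 0.32*d^3 - 9.44*d^2 - 0.21*d + 6.53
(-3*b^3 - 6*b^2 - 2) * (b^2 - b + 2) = -3*b^5 - 3*b^4 - 14*b^2 + 2*b - 4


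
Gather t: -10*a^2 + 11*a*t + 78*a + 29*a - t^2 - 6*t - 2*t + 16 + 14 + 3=-10*a^2 + 107*a - t^2 + t*(11*a - 8) + 33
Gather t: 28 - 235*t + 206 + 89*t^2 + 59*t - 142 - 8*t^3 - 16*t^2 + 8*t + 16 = -8*t^3 + 73*t^2 - 168*t + 108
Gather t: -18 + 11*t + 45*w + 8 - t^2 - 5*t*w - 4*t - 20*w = -t^2 + t*(7 - 5*w) + 25*w - 10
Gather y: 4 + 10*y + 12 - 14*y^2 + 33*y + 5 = -14*y^2 + 43*y + 21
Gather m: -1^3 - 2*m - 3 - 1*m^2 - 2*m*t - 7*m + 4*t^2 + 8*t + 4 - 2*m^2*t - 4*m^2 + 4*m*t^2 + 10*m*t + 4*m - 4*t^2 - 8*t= m^2*(-2*t - 5) + m*(4*t^2 + 8*t - 5)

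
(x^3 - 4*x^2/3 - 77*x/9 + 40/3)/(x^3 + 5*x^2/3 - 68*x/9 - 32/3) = (3*x - 5)/(3*x + 4)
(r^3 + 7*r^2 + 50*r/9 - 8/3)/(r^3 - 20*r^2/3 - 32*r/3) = (r^2 + 17*r/3 - 2)/(r*(r - 8))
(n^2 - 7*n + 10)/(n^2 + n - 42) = (n^2 - 7*n + 10)/(n^2 + n - 42)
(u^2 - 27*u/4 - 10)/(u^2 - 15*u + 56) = (u + 5/4)/(u - 7)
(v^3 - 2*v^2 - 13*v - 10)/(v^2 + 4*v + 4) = (v^2 - 4*v - 5)/(v + 2)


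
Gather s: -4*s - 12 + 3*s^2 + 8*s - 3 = 3*s^2 + 4*s - 15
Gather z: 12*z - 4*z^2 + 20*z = -4*z^2 + 32*z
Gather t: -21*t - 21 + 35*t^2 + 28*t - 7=35*t^2 + 7*t - 28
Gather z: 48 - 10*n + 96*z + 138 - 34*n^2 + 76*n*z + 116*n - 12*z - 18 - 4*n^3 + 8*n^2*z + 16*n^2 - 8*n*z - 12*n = -4*n^3 - 18*n^2 + 94*n + z*(8*n^2 + 68*n + 84) + 168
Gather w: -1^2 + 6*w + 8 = 6*w + 7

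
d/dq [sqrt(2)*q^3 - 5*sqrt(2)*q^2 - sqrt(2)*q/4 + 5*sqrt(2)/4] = sqrt(2)*(12*q^2 - 40*q - 1)/4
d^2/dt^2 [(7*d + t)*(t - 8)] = 2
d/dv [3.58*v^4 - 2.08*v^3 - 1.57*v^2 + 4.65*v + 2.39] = 14.32*v^3 - 6.24*v^2 - 3.14*v + 4.65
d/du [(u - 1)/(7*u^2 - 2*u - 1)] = (-7*u^2 + 14*u - 3)/(49*u^4 - 28*u^3 - 10*u^2 + 4*u + 1)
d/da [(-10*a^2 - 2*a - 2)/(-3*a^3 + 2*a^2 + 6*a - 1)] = 2*(-15*a^4 - 6*a^3 - 37*a^2 + 14*a + 7)/(9*a^6 - 12*a^5 - 32*a^4 + 30*a^3 + 32*a^2 - 12*a + 1)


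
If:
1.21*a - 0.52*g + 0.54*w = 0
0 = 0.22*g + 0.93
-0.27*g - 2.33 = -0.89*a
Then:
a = 1.34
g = -4.23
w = -7.06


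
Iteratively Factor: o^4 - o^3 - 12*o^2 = (o + 3)*(o^3 - 4*o^2) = (o - 4)*(o + 3)*(o^2) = o*(o - 4)*(o + 3)*(o)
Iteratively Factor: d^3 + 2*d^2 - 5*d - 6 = (d - 2)*(d^2 + 4*d + 3) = (d - 2)*(d + 1)*(d + 3)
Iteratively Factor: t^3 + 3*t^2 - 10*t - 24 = (t + 2)*(t^2 + t - 12) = (t - 3)*(t + 2)*(t + 4)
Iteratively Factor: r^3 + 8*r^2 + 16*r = (r + 4)*(r^2 + 4*r) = r*(r + 4)*(r + 4)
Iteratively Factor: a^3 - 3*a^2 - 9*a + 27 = (a + 3)*(a^2 - 6*a + 9) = (a - 3)*(a + 3)*(a - 3)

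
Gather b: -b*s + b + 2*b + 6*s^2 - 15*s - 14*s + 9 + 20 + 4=b*(3 - s) + 6*s^2 - 29*s + 33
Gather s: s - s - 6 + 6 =0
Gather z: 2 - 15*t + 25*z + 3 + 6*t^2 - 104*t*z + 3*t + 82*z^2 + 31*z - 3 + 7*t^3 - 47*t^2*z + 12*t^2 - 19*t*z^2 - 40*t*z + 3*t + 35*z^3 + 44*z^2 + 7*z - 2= 7*t^3 + 18*t^2 - 9*t + 35*z^3 + z^2*(126 - 19*t) + z*(-47*t^2 - 144*t + 63)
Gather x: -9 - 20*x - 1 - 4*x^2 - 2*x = -4*x^2 - 22*x - 10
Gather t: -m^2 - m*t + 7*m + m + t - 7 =-m^2 + 8*m + t*(1 - m) - 7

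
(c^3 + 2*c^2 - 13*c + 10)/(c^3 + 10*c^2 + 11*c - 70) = (c - 1)/(c + 7)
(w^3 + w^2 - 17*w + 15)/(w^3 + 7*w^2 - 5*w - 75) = (w - 1)/(w + 5)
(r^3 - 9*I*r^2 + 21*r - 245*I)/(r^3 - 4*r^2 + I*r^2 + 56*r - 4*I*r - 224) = (r^2 - 2*I*r + 35)/(r^2 + r*(-4 + 8*I) - 32*I)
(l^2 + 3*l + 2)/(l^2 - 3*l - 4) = (l + 2)/(l - 4)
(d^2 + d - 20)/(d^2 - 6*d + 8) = (d + 5)/(d - 2)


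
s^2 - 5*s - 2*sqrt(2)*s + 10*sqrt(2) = (s - 5)*(s - 2*sqrt(2))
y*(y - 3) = y^2 - 3*y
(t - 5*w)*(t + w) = t^2 - 4*t*w - 5*w^2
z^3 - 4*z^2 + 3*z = z*(z - 3)*(z - 1)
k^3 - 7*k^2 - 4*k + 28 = (k - 7)*(k - 2)*(k + 2)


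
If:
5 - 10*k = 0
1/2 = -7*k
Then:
No Solution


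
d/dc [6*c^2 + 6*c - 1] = 12*c + 6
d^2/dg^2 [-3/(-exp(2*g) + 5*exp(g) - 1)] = 3*((5 - 4*exp(g))*(exp(2*g) - 5*exp(g) + 1) + 2*(2*exp(g) - 5)^2*exp(g))*exp(g)/(exp(2*g) - 5*exp(g) + 1)^3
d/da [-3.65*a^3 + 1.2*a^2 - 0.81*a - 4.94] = -10.95*a^2 + 2.4*a - 0.81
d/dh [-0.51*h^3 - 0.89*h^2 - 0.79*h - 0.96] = -1.53*h^2 - 1.78*h - 0.79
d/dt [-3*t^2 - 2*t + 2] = -6*t - 2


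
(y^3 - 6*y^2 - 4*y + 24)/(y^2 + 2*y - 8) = (y^2 - 4*y - 12)/(y + 4)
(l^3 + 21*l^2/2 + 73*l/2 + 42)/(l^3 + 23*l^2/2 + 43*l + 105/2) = (l + 4)/(l + 5)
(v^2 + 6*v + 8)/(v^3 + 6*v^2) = (v^2 + 6*v + 8)/(v^2*(v + 6))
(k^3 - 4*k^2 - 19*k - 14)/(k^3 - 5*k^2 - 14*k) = (k + 1)/k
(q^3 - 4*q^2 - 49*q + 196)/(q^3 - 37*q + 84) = (q - 7)/(q - 3)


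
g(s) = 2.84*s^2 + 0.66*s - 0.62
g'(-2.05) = -10.98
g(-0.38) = -0.46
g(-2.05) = 9.96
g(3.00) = 26.92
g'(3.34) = 19.63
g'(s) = 5.68*s + 0.66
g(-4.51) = 54.17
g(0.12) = -0.50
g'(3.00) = 17.70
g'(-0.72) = -3.43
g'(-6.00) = -33.42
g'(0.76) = 4.98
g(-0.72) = 0.38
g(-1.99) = 9.31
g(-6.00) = 97.66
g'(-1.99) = -10.64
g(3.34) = 33.27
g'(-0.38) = -1.50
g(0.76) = 1.52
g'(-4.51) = -24.96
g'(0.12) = 1.34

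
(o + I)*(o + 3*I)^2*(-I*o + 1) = -I*o^4 + 8*o^3 + 22*I*o^2 - 24*o - 9*I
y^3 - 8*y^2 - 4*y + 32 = (y - 8)*(y - 2)*(y + 2)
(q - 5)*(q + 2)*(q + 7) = q^3 + 4*q^2 - 31*q - 70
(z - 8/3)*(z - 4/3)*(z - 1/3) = z^3 - 13*z^2/3 + 44*z/9 - 32/27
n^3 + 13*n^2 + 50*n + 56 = (n + 2)*(n + 4)*(n + 7)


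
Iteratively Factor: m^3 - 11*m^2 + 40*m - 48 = (m - 4)*(m^2 - 7*m + 12) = (m - 4)^2*(m - 3)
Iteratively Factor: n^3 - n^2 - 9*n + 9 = (n + 3)*(n^2 - 4*n + 3) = (n - 1)*(n + 3)*(n - 3)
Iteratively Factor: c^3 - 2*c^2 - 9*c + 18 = (c + 3)*(c^2 - 5*c + 6) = (c - 2)*(c + 3)*(c - 3)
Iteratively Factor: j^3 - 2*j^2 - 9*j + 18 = (j - 3)*(j^2 + j - 6) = (j - 3)*(j + 3)*(j - 2)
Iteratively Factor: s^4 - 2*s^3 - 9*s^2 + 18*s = (s + 3)*(s^3 - 5*s^2 + 6*s) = (s - 2)*(s + 3)*(s^2 - 3*s) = s*(s - 2)*(s + 3)*(s - 3)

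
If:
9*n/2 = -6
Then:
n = -4/3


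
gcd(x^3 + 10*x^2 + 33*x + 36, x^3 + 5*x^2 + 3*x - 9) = x^2 + 6*x + 9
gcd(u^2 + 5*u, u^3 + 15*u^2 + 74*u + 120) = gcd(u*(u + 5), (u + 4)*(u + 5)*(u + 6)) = u + 5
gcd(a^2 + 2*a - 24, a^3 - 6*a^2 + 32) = a - 4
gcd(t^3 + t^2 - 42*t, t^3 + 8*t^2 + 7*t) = t^2 + 7*t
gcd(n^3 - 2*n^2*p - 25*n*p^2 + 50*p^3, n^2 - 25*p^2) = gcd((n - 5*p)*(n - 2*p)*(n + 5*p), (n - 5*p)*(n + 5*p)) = -n^2 + 25*p^2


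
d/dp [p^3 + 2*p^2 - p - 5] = 3*p^2 + 4*p - 1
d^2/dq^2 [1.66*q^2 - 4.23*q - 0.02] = 3.32000000000000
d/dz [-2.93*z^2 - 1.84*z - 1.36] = -5.86*z - 1.84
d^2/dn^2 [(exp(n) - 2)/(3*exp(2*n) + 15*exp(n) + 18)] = (exp(4*n) - 13*exp(3*n) - 66*exp(2*n) - 32*exp(n) + 96)*exp(n)/(3*(exp(6*n) + 15*exp(5*n) + 93*exp(4*n) + 305*exp(3*n) + 558*exp(2*n) + 540*exp(n) + 216))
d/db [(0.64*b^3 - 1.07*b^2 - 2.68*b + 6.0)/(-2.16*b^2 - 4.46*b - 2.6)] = (-1.3824*b^4 - 5.7088*b^3 - 6.0086*b^2 + 31.484*b + 33.728)/(4.6656*b^4 + 19.2672*b^3 + 31.1236*b^2 + 23.192*b + 6.76)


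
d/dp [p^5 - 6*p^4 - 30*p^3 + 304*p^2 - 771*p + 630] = 5*p^4 - 24*p^3 - 90*p^2 + 608*p - 771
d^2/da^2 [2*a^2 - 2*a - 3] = 4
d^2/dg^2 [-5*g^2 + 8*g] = -10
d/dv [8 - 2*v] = -2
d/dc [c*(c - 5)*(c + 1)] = 3*c^2 - 8*c - 5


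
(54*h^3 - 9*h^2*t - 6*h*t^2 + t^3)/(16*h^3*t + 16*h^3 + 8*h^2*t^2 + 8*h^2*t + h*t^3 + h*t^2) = (54*h^3 - 9*h^2*t - 6*h*t^2 + t^3)/(h*(16*h^2*t + 16*h^2 + 8*h*t^2 + 8*h*t + t^3 + t^2))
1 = 1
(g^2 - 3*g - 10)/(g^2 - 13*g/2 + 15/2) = 2*(g + 2)/(2*g - 3)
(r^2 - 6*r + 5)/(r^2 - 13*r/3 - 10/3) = 3*(r - 1)/(3*r + 2)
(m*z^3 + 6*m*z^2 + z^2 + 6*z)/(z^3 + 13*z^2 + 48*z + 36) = z*(m*z + 1)/(z^2 + 7*z + 6)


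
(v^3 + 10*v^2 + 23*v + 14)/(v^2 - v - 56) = (v^2 + 3*v + 2)/(v - 8)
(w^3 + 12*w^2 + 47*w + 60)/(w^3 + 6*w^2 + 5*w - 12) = (w + 5)/(w - 1)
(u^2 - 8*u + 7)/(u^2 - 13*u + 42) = (u - 1)/(u - 6)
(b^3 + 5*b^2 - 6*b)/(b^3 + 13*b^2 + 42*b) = (b - 1)/(b + 7)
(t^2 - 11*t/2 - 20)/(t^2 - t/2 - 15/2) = (t - 8)/(t - 3)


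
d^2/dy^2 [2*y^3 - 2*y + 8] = 12*y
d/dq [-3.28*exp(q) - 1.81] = -3.28*exp(q)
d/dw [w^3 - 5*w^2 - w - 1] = 3*w^2 - 10*w - 1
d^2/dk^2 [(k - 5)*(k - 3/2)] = 2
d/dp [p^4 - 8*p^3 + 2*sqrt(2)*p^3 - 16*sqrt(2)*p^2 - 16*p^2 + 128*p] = 4*p^3 - 24*p^2 + 6*sqrt(2)*p^2 - 32*sqrt(2)*p - 32*p + 128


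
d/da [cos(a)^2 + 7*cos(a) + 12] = -(2*cos(a) + 7)*sin(a)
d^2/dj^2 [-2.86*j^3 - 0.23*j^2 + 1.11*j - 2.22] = -17.16*j - 0.46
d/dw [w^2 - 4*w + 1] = 2*w - 4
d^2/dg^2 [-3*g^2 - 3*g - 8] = -6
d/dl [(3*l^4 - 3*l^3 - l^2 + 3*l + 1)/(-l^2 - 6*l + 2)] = (-6*l^5 - 51*l^4 + 60*l^3 - 9*l^2 - 2*l + 12)/(l^4 + 12*l^3 + 32*l^2 - 24*l + 4)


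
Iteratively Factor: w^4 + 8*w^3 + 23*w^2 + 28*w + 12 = (w + 2)*(w^3 + 6*w^2 + 11*w + 6) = (w + 1)*(w + 2)*(w^2 + 5*w + 6) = (w + 1)*(w + 2)^2*(w + 3)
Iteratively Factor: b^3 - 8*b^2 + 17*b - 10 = (b - 5)*(b^2 - 3*b + 2) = (b - 5)*(b - 2)*(b - 1)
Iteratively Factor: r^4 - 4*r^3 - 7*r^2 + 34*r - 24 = (r - 2)*(r^3 - 2*r^2 - 11*r + 12) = (r - 2)*(r + 3)*(r^2 - 5*r + 4) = (r - 4)*(r - 2)*(r + 3)*(r - 1)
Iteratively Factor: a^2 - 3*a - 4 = (a - 4)*(a + 1)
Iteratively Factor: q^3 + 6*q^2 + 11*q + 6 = (q + 3)*(q^2 + 3*q + 2) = (q + 2)*(q + 3)*(q + 1)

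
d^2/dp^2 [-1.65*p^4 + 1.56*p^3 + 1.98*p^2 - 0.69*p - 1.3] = -19.8*p^2 + 9.36*p + 3.96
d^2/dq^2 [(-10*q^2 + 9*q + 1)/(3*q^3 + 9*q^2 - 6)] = 2*(-10*q^6 + 27*q^5 + 87*q^4 - 35*q^3 - 45*q^2 + 168*q - 34)/(3*(q^9 + 9*q^8 + 27*q^7 + 21*q^6 - 36*q^5 - 54*q^4 + 12*q^3 + 36*q^2 - 8))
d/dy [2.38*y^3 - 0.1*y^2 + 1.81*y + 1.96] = 7.14*y^2 - 0.2*y + 1.81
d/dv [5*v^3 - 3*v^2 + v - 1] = 15*v^2 - 6*v + 1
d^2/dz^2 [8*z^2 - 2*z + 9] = 16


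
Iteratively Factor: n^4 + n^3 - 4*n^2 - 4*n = (n - 2)*(n^3 + 3*n^2 + 2*n) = n*(n - 2)*(n^2 + 3*n + 2) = n*(n - 2)*(n + 2)*(n + 1)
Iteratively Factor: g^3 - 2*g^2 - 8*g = (g)*(g^2 - 2*g - 8) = g*(g + 2)*(g - 4)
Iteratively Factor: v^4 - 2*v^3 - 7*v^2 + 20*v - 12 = (v - 2)*(v^3 - 7*v + 6) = (v - 2)^2*(v^2 + 2*v - 3) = (v - 2)^2*(v - 1)*(v + 3)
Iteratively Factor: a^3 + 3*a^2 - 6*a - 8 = (a - 2)*(a^2 + 5*a + 4) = (a - 2)*(a + 4)*(a + 1)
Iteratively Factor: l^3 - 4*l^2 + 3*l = (l - 1)*(l^2 - 3*l) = l*(l - 1)*(l - 3)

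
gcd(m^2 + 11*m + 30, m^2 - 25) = m + 5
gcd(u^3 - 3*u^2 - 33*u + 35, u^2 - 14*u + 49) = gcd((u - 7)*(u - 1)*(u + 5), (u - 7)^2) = u - 7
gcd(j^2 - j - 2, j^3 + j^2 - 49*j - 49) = j + 1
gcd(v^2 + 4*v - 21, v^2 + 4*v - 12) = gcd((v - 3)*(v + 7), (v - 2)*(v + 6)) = 1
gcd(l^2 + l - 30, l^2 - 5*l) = l - 5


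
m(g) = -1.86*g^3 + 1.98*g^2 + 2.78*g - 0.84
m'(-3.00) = -59.32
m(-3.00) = 58.86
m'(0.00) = 2.78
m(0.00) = -0.84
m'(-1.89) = -24.64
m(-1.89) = 13.54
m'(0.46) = 3.42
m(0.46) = 0.68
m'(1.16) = -0.13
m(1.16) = 2.15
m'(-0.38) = 0.47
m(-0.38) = -1.51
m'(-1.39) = -13.51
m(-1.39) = 4.12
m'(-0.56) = -1.19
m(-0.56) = -1.45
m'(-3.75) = -90.54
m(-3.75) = 114.66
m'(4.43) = -89.18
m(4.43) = -111.37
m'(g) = -5.58*g^2 + 3.96*g + 2.78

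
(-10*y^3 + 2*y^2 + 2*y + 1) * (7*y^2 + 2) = -70*y^5 + 14*y^4 - 6*y^3 + 11*y^2 + 4*y + 2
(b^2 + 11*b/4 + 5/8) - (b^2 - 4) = 11*b/4 + 37/8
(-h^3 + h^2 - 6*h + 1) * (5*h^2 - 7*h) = -5*h^5 + 12*h^4 - 37*h^3 + 47*h^2 - 7*h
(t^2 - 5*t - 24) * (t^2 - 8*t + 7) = t^4 - 13*t^3 + 23*t^2 + 157*t - 168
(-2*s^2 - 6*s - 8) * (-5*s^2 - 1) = 10*s^4 + 30*s^3 + 42*s^2 + 6*s + 8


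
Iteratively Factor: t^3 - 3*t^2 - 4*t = (t + 1)*(t^2 - 4*t) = t*(t + 1)*(t - 4)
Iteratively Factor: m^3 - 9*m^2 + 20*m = (m)*(m^2 - 9*m + 20) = m*(m - 4)*(m - 5)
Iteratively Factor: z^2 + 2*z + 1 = (z + 1)*(z + 1)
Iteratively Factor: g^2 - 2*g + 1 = (g - 1)*(g - 1)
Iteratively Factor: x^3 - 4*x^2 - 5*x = (x + 1)*(x^2 - 5*x) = x*(x + 1)*(x - 5)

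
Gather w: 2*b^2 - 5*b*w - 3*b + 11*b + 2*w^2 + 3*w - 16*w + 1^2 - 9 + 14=2*b^2 + 8*b + 2*w^2 + w*(-5*b - 13) + 6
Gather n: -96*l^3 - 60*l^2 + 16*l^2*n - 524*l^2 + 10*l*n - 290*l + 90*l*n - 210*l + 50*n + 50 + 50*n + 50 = -96*l^3 - 584*l^2 - 500*l + n*(16*l^2 + 100*l + 100) + 100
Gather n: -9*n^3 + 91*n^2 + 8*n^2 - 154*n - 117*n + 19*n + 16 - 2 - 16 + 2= -9*n^3 + 99*n^2 - 252*n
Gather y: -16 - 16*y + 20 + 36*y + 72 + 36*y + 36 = 56*y + 112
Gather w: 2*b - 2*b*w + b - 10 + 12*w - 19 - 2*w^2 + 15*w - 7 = 3*b - 2*w^2 + w*(27 - 2*b) - 36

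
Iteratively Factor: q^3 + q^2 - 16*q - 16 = (q + 4)*(q^2 - 3*q - 4) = (q + 1)*(q + 4)*(q - 4)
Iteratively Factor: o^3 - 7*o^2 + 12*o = (o - 4)*(o^2 - 3*o) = (o - 4)*(o - 3)*(o)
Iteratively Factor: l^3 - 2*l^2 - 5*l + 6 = (l - 3)*(l^2 + l - 2) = (l - 3)*(l - 1)*(l + 2)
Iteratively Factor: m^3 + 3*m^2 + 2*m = (m + 2)*(m^2 + m) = m*(m + 2)*(m + 1)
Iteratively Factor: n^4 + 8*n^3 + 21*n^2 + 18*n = (n)*(n^3 + 8*n^2 + 21*n + 18) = n*(n + 2)*(n^2 + 6*n + 9) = n*(n + 2)*(n + 3)*(n + 3)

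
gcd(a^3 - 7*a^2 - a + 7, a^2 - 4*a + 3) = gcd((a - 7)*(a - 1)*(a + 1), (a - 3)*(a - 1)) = a - 1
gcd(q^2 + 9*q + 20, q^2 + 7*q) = 1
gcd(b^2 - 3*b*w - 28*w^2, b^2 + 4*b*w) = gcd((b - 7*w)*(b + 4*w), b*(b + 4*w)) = b + 4*w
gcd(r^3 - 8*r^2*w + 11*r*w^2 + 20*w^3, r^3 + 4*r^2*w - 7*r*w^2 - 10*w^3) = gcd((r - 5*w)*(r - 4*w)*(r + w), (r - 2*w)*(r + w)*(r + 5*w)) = r + w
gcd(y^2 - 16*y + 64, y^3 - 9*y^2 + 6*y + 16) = y - 8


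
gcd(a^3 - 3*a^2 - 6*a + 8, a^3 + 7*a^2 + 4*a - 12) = a^2 + a - 2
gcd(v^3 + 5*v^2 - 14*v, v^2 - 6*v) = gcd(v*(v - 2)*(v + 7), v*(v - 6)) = v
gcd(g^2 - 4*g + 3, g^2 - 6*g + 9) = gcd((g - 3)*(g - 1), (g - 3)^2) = g - 3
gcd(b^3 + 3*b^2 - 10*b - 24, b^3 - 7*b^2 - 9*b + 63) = b - 3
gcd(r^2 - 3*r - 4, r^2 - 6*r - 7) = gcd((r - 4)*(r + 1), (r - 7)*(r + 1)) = r + 1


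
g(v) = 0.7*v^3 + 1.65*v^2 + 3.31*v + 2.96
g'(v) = 2.1*v^2 + 3.3*v + 3.31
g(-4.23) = -34.50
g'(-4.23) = 26.93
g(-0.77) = 1.07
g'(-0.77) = 2.01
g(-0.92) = 0.77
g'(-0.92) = 2.05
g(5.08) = 154.12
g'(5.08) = 74.27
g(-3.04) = -11.52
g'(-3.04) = 12.69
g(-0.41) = 1.83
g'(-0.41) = 2.31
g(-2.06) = -2.98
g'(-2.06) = 5.42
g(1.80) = 18.35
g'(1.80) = 16.05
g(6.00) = 233.42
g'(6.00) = 98.71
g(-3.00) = -11.02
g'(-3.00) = 12.31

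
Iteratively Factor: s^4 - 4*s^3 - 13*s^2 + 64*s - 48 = (s - 3)*(s^3 - s^2 - 16*s + 16) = (s - 4)*(s - 3)*(s^2 + 3*s - 4) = (s - 4)*(s - 3)*(s - 1)*(s + 4)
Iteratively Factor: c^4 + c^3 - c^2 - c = (c + 1)*(c^3 - c) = c*(c + 1)*(c^2 - 1) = c*(c + 1)^2*(c - 1)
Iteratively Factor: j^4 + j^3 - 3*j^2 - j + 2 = (j + 1)*(j^3 - 3*j + 2) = (j - 1)*(j + 1)*(j^2 + j - 2) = (j - 1)^2*(j + 1)*(j + 2)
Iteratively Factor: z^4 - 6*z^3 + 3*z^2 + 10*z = (z)*(z^3 - 6*z^2 + 3*z + 10) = z*(z + 1)*(z^2 - 7*z + 10) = z*(z - 2)*(z + 1)*(z - 5)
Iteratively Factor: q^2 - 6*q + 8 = (q - 2)*(q - 4)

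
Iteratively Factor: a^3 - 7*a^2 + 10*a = (a)*(a^2 - 7*a + 10) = a*(a - 2)*(a - 5)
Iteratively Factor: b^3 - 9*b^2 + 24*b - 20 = (b - 2)*(b^2 - 7*b + 10) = (b - 5)*(b - 2)*(b - 2)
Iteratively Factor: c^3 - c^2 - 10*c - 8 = (c + 2)*(c^2 - 3*c - 4) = (c - 4)*(c + 2)*(c + 1)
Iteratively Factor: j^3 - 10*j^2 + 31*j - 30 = (j - 5)*(j^2 - 5*j + 6) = (j - 5)*(j - 3)*(j - 2)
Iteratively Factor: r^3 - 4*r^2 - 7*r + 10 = (r - 1)*(r^2 - 3*r - 10) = (r - 1)*(r + 2)*(r - 5)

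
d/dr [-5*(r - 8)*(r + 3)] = 25 - 10*r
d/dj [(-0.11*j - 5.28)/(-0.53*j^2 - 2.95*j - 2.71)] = (0.0583*j^2 + 0.3245*j - (0.11*j + 5.28)*(1.06*j + 2.95) + 0.2981)/(0.53*j^2 + 2.95*j + 2.71)^2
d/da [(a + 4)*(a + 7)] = 2*a + 11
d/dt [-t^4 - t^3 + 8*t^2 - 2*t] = -4*t^3 - 3*t^2 + 16*t - 2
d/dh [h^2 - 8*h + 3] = 2*h - 8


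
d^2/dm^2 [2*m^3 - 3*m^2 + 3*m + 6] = 12*m - 6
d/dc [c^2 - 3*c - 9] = 2*c - 3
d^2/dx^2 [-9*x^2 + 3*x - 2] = -18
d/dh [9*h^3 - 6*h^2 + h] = 27*h^2 - 12*h + 1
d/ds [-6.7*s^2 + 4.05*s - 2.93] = 4.05 - 13.4*s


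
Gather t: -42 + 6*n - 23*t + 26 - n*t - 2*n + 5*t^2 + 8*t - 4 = 4*n + 5*t^2 + t*(-n - 15) - 20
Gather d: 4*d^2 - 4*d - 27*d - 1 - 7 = 4*d^2 - 31*d - 8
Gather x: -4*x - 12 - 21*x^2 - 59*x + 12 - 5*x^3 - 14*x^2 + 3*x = -5*x^3 - 35*x^2 - 60*x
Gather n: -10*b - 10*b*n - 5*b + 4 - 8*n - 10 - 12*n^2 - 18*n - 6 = -15*b - 12*n^2 + n*(-10*b - 26) - 12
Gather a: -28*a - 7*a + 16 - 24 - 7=-35*a - 15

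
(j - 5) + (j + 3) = 2*j - 2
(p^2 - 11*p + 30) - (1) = p^2 - 11*p + 29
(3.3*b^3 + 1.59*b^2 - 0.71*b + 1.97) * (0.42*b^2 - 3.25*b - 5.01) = 1.386*b^5 - 10.0572*b^4 - 21.9987*b^3 - 4.831*b^2 - 2.8454*b - 9.8697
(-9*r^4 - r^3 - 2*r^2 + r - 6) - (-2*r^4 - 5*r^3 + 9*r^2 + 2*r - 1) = -7*r^4 + 4*r^3 - 11*r^2 - r - 5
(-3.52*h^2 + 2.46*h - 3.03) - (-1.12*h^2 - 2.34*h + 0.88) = -2.4*h^2 + 4.8*h - 3.91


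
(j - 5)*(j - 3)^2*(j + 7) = j^4 - 4*j^3 - 38*j^2 + 228*j - 315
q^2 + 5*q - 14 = (q - 2)*(q + 7)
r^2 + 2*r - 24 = (r - 4)*(r + 6)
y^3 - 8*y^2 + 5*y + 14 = (y - 7)*(y - 2)*(y + 1)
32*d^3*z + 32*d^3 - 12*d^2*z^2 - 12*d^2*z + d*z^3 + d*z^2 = (-8*d + z)*(-4*d + z)*(d*z + d)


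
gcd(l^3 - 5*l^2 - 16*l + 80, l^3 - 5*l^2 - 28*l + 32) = l + 4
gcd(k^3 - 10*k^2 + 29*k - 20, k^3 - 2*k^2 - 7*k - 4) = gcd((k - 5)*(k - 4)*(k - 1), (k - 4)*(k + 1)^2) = k - 4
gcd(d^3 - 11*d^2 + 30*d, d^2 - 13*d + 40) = d - 5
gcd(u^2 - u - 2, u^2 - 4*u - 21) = 1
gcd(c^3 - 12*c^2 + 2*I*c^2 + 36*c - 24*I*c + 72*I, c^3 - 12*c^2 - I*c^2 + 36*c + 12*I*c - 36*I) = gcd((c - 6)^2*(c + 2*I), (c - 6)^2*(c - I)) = c^2 - 12*c + 36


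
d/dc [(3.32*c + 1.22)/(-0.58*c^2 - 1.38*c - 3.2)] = (1.9256*c^2 + 1.4152*c - 8.9404)/(0.3364*c^4 + 1.6008*c^3 + 5.6164*c^2 + 8.832*c + 10.24)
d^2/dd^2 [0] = 0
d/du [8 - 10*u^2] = -20*u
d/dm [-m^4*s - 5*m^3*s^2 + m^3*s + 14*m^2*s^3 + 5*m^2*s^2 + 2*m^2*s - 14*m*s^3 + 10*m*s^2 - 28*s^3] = s*(-4*m^3 - 15*m^2*s + 3*m^2 + 28*m*s^2 + 10*m*s + 4*m - 14*s^2 + 10*s)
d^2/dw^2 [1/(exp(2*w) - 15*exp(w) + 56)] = ((15 - 4*exp(w))*(exp(2*w) - 15*exp(w) + 56) + 2*(2*exp(w) - 15)^2*exp(w))*exp(w)/(exp(2*w) - 15*exp(w) + 56)^3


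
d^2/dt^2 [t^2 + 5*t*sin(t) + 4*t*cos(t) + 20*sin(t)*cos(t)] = -5*t*sin(t) - 4*t*cos(t) - 8*sin(t) - 40*sin(2*t) + 10*cos(t) + 2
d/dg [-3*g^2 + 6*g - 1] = 6 - 6*g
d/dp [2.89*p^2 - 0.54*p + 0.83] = 5.78*p - 0.54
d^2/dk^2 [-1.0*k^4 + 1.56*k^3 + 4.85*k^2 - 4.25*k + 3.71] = -12.0*k^2 + 9.36*k + 9.7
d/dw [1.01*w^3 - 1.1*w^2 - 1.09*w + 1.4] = 3.03*w^2 - 2.2*w - 1.09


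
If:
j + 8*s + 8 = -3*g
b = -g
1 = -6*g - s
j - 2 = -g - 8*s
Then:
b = 5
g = -5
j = -225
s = 29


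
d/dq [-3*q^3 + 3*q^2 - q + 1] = -9*q^2 + 6*q - 1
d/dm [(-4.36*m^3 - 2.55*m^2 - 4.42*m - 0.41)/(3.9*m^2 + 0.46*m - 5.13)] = (-17.004*m^4 - 4.0112*m^3 + 83.1654*m^2 + 29.361*m + 22.8632)/(15.21*m^4 + 3.588*m^3 - 39.8024*m^2 - 4.7196*m + 26.3169)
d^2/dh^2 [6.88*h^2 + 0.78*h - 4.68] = 13.7600000000000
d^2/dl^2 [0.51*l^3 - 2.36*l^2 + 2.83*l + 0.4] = 3.06*l - 4.72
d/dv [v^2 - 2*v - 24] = 2*v - 2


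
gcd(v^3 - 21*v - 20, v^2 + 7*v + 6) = v + 1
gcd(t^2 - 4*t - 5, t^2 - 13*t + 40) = t - 5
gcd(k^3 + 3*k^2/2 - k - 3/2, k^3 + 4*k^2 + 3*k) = k + 1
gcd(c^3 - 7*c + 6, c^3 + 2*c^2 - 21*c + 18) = c - 1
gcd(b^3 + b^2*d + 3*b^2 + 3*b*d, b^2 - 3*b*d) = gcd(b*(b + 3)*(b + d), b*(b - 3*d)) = b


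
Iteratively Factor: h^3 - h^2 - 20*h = (h - 5)*(h^2 + 4*h) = h*(h - 5)*(h + 4)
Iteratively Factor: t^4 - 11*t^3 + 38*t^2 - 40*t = (t - 5)*(t^3 - 6*t^2 + 8*t) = (t - 5)*(t - 4)*(t^2 - 2*t) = (t - 5)*(t - 4)*(t - 2)*(t)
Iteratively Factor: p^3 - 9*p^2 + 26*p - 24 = (p - 3)*(p^2 - 6*p + 8) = (p - 4)*(p - 3)*(p - 2)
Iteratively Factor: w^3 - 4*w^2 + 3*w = (w - 3)*(w^2 - w) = w*(w - 3)*(w - 1)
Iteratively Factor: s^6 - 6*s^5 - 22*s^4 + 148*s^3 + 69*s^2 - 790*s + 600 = (s - 2)*(s^5 - 4*s^4 - 30*s^3 + 88*s^2 + 245*s - 300) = (s - 2)*(s + 4)*(s^4 - 8*s^3 + 2*s^2 + 80*s - 75) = (s - 2)*(s + 3)*(s + 4)*(s^3 - 11*s^2 + 35*s - 25) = (s - 2)*(s - 1)*(s + 3)*(s + 4)*(s^2 - 10*s + 25) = (s - 5)*(s - 2)*(s - 1)*(s + 3)*(s + 4)*(s - 5)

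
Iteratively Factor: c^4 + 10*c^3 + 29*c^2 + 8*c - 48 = (c + 3)*(c^3 + 7*c^2 + 8*c - 16) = (c + 3)*(c + 4)*(c^2 + 3*c - 4) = (c + 3)*(c + 4)^2*(c - 1)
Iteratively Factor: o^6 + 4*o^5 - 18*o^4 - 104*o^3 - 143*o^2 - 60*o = (o + 1)*(o^5 + 3*o^4 - 21*o^3 - 83*o^2 - 60*o) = (o + 1)*(o + 3)*(o^4 - 21*o^2 - 20*o) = (o + 1)^2*(o + 3)*(o^3 - o^2 - 20*o) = (o + 1)^2*(o + 3)*(o + 4)*(o^2 - 5*o) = o*(o + 1)^2*(o + 3)*(o + 4)*(o - 5)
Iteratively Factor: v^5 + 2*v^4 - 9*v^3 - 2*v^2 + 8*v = (v + 1)*(v^4 + v^3 - 10*v^2 + 8*v) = (v - 1)*(v + 1)*(v^3 + 2*v^2 - 8*v) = (v - 2)*(v - 1)*(v + 1)*(v^2 + 4*v) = (v - 2)*(v - 1)*(v + 1)*(v + 4)*(v)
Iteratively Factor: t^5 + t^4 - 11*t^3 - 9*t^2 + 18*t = (t + 2)*(t^4 - t^3 - 9*t^2 + 9*t) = (t - 3)*(t + 2)*(t^3 + 2*t^2 - 3*t) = (t - 3)*(t - 1)*(t + 2)*(t^2 + 3*t) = (t - 3)*(t - 1)*(t + 2)*(t + 3)*(t)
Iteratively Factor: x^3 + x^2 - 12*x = (x - 3)*(x^2 + 4*x) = x*(x - 3)*(x + 4)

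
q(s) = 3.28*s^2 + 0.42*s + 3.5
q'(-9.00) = -58.62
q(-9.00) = 265.40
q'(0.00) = 0.42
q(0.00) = 3.50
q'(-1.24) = -7.71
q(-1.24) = 8.02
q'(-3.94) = -25.43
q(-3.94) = 52.76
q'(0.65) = 4.68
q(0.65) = 5.16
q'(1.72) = 11.70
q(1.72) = 13.93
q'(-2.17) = -13.82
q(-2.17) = 18.03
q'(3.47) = 23.18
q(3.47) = 44.45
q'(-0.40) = -2.20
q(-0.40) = 3.86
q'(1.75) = 11.90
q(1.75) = 14.28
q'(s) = 6.56*s + 0.42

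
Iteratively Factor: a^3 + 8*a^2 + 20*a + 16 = (a + 2)*(a^2 + 6*a + 8) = (a + 2)*(a + 4)*(a + 2)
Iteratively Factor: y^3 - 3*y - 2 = (y + 1)*(y^2 - y - 2) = (y - 2)*(y + 1)*(y + 1)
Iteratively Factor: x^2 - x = (x)*(x - 1)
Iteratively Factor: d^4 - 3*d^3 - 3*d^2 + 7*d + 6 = (d - 3)*(d^3 - 3*d - 2) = (d - 3)*(d + 1)*(d^2 - d - 2) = (d - 3)*(d + 1)^2*(d - 2)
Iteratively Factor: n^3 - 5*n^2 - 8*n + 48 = (n + 3)*(n^2 - 8*n + 16) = (n - 4)*(n + 3)*(n - 4)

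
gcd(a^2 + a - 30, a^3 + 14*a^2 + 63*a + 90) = a + 6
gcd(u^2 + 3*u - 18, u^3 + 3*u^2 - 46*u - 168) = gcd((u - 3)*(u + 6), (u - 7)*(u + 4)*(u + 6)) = u + 6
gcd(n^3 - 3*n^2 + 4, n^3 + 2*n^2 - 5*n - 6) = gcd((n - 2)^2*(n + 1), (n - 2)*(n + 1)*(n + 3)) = n^2 - n - 2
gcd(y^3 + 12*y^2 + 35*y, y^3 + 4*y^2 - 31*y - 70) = y + 7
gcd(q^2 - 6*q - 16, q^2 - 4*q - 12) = q + 2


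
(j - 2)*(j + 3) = j^2 + j - 6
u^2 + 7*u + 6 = (u + 1)*(u + 6)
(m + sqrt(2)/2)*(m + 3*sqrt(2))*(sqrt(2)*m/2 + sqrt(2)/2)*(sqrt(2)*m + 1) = m^4 + m^3 + 4*sqrt(2)*m^3 + 4*sqrt(2)*m^2 + 13*m^2/2 + 3*sqrt(2)*m/2 + 13*m/2 + 3*sqrt(2)/2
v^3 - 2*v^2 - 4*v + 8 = (v - 2)^2*(v + 2)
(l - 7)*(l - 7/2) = l^2 - 21*l/2 + 49/2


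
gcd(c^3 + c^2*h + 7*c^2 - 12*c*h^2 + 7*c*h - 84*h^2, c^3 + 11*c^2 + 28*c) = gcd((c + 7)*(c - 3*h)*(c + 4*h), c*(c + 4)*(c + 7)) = c + 7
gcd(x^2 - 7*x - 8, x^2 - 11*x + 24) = x - 8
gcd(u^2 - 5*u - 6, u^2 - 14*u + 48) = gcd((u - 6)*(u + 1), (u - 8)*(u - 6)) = u - 6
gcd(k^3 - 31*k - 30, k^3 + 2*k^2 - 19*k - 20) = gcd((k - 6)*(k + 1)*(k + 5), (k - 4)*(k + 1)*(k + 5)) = k^2 + 6*k + 5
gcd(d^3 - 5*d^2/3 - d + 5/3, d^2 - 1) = d^2 - 1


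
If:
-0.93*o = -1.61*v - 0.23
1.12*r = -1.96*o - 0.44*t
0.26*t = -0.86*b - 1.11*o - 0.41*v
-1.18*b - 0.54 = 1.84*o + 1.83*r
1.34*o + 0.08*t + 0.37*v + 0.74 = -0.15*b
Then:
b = 0.29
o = -0.59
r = 0.11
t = 2.34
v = -0.48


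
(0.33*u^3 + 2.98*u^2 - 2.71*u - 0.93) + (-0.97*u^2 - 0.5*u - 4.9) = 0.33*u^3 + 2.01*u^2 - 3.21*u - 5.83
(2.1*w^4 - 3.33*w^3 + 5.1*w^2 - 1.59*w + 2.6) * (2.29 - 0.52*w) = -1.092*w^5 + 6.5406*w^4 - 10.2777*w^3 + 12.5058*w^2 - 4.9931*w + 5.954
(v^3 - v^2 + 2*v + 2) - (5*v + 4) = v^3 - v^2 - 3*v - 2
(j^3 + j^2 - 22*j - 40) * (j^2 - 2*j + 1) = j^5 - j^4 - 23*j^3 + 5*j^2 + 58*j - 40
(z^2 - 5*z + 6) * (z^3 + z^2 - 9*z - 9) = z^5 - 4*z^4 - 8*z^3 + 42*z^2 - 9*z - 54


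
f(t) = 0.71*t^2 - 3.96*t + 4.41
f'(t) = 1.42*t - 3.96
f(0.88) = 1.48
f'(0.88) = -2.71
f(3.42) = -0.83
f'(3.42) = 0.90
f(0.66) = 2.11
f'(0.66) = -3.02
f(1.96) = -0.62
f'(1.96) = -1.18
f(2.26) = -0.91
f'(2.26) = -0.75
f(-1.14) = 9.85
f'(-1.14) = -5.58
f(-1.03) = 9.24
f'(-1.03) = -5.42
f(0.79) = 1.72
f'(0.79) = -2.84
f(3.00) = -1.08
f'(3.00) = 0.30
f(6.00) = 6.21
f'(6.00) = 4.56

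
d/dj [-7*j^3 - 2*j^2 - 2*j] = -21*j^2 - 4*j - 2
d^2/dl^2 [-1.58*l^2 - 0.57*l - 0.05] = -3.16000000000000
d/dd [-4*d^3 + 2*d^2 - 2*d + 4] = -12*d^2 + 4*d - 2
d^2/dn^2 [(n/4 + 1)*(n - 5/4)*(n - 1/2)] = 3*n/2 + 9/8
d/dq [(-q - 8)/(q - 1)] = 9/(q - 1)^2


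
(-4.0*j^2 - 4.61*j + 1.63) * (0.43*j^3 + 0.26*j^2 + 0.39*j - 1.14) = -1.72*j^5 - 3.0223*j^4 - 2.0577*j^3 + 3.1859*j^2 + 5.8911*j - 1.8582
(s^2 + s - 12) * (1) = s^2 + s - 12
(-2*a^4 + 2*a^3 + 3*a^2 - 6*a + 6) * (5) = -10*a^4 + 10*a^3 + 15*a^2 - 30*a + 30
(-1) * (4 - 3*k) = 3*k - 4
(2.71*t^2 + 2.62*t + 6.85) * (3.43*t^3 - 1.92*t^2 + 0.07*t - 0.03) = 9.2953*t^5 + 3.7834*t^4 + 18.6548*t^3 - 13.0499*t^2 + 0.4009*t - 0.2055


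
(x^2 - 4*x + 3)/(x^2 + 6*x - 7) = (x - 3)/(x + 7)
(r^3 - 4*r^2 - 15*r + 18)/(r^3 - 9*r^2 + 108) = (r - 1)/(r - 6)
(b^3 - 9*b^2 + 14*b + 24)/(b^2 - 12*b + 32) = (b^2 - 5*b - 6)/(b - 8)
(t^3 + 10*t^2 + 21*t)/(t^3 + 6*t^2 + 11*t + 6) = t*(t + 7)/(t^2 + 3*t + 2)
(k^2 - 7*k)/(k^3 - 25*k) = (k - 7)/(k^2 - 25)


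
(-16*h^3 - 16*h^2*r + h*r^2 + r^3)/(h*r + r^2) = -16*h^2/r + r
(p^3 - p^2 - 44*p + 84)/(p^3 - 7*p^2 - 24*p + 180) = (p^2 + 5*p - 14)/(p^2 - p - 30)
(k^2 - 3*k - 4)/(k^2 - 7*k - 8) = (k - 4)/(k - 8)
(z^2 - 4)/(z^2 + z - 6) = (z + 2)/(z + 3)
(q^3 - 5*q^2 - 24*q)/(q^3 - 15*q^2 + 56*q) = (q + 3)/(q - 7)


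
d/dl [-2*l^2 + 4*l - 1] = 4 - 4*l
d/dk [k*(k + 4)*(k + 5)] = 3*k^2 + 18*k + 20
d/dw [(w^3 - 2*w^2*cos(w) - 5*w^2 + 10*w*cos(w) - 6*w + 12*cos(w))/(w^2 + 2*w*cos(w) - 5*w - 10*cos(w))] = (4*w^4*sin(w) + w^4 - 40*w^3*sin(w) + 4*w^3*cos(w) - 10*w^3 + 76*w^2*sin(w) - 4*w^2*cos(w)^2 - 40*w^2*cos(w) + 31*w^2 + 120*w*sin(w) + 40*w*cos(w)^2 + 76*w*cos(w) - 124*cos(w)^2 + 120*cos(w))/((w - 5)^2*(w + 2*cos(w))^2)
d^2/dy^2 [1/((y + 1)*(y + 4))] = 2*((y + 1)^2 + (y + 1)*(y + 4) + (y + 4)^2)/((y + 1)^3*(y + 4)^3)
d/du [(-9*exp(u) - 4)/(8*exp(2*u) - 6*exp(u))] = 2*(9*exp(2*u) + 8*exp(u) - 3)*exp(-u)/(16*exp(2*u) - 24*exp(u) + 9)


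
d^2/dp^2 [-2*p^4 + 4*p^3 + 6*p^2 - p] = -24*p^2 + 24*p + 12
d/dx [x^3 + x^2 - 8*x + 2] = 3*x^2 + 2*x - 8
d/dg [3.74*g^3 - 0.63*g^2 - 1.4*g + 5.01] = 11.22*g^2 - 1.26*g - 1.4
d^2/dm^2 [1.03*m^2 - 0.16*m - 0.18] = 2.06000000000000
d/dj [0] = 0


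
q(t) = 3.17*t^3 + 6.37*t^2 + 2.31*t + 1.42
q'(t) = 9.51*t^2 + 12.74*t + 2.31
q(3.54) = 230.05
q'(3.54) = 166.59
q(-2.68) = -20.04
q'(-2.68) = 36.47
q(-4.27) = -139.10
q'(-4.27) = 121.31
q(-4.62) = -185.89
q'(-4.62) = 146.44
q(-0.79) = 2.01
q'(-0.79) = -1.82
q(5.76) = 831.86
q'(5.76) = 391.21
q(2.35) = 83.17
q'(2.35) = 84.77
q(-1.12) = 2.37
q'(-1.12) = -0.03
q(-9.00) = -1814.33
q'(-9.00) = 657.96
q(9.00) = 2849.11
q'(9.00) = 887.28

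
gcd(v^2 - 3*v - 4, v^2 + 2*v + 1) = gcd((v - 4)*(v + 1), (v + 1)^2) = v + 1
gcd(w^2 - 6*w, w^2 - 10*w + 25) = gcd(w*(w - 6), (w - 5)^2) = 1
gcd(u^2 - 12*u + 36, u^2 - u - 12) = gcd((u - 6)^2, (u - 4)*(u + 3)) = 1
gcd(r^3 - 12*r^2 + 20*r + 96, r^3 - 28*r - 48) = r^2 - 4*r - 12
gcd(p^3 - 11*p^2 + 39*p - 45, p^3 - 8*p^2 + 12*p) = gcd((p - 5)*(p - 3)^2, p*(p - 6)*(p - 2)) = 1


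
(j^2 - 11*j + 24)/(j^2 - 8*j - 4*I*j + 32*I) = (j - 3)/(j - 4*I)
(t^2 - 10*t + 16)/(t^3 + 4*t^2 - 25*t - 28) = (t^2 - 10*t + 16)/(t^3 + 4*t^2 - 25*t - 28)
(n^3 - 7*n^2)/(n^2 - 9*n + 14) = n^2/(n - 2)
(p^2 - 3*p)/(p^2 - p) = (p - 3)/(p - 1)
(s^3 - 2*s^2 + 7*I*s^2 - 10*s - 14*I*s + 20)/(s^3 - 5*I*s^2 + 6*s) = (s^3 + s^2*(-2 + 7*I) - 2*s*(5 + 7*I) + 20)/(s*(s^2 - 5*I*s + 6))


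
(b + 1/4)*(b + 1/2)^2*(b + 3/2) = b^4 + 11*b^3/4 + 19*b^2/8 + 13*b/16 + 3/32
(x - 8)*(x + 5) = x^2 - 3*x - 40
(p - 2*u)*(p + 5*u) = p^2 + 3*p*u - 10*u^2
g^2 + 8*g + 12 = (g + 2)*(g + 6)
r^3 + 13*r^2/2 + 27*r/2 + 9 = (r + 3/2)*(r + 2)*(r + 3)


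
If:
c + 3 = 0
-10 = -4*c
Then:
No Solution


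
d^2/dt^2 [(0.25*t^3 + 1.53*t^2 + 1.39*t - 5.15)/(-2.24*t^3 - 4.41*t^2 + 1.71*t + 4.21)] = (3.5527136788005e-15*t^7 - 10.414656*t^6 - 47.5923839999999*t^5 + 164.247552*t^4 + 513.445896*t^3 + 144.05241*t^2 - 123.048054*t + 187.126812)/(11.239424*t^9 + 66.382848*t^8 + 104.950944*t^7 - 78.958551*t^6 - 329.647185*t^5 - 110.187756*t^4 + 304.593927*t^3 + 197.55846*t^2 - 90.924633*t - 74.618461)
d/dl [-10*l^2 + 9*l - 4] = 9 - 20*l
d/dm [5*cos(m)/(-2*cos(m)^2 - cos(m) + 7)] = 5*(2*sin(m)^2 - 9)*sin(m)/(cos(m) + cos(2*m) - 6)^2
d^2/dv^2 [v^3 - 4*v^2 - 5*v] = 6*v - 8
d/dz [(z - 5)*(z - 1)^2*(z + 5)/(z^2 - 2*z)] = 2*(z^5 - 4*z^4 + 4*z^3 - z^2 + 25*z - 25)/(z^2*(z^2 - 4*z + 4))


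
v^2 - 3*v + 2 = (v - 2)*(v - 1)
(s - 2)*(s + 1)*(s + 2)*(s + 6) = s^4 + 7*s^3 + 2*s^2 - 28*s - 24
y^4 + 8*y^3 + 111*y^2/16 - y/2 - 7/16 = (y - 1/4)*(y + 1/4)*(y + 1)*(y + 7)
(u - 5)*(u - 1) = u^2 - 6*u + 5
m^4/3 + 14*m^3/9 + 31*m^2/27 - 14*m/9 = m*(m/3 + 1)*(m - 2/3)*(m + 7/3)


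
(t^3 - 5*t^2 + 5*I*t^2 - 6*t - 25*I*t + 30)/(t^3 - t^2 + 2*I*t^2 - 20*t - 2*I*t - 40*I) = (t + 3*I)/(t + 4)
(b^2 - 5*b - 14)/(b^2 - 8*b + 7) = (b + 2)/(b - 1)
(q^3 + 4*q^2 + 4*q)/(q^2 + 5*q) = (q^2 + 4*q + 4)/(q + 5)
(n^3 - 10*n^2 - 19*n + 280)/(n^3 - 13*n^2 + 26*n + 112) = (n + 5)/(n + 2)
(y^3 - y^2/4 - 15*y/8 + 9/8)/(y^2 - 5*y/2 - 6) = (4*y^2 - 7*y + 3)/(4*(y - 4))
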